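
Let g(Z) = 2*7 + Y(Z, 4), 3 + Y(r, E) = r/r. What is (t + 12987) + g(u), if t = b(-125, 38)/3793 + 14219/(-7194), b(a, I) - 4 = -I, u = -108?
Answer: 354647481895/27286842 ≈ 12997.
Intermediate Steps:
b(a, I) = 4 - I
Y(r, E) = -2 (Y(r, E) = -3 + r/r = -3 + 1 = -2)
t = -54177263/27286842 (t = (4 - 1*38)/3793 + 14219/(-7194) = (4 - 38)*(1/3793) + 14219*(-1/7194) = -34*1/3793 - 14219/7194 = -34/3793 - 14219/7194 = -54177263/27286842 ≈ -1.9855)
g(Z) = 12 (g(Z) = 2*7 - 2 = 14 - 2 = 12)
(t + 12987) + g(u) = (-54177263/27286842 + 12987) + 12 = 354320039791/27286842 + 12 = 354647481895/27286842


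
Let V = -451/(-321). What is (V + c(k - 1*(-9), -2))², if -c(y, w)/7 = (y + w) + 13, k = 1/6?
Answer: 894548281/45796 ≈ 19533.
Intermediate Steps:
V = 451/321 (V = -451*(-1/321) = 451/321 ≈ 1.4050)
k = ⅙ ≈ 0.16667
c(y, w) = -91 - 7*w - 7*y (c(y, w) = -7*((y + w) + 13) = -7*((w + y) + 13) = -7*(13 + w + y) = -91 - 7*w - 7*y)
(V + c(k - 1*(-9), -2))² = (451/321 + (-91 - 7*(-2) - 7*(⅙ - 1*(-9))))² = (451/321 + (-91 + 14 - 7*(⅙ + 9)))² = (451/321 + (-91 + 14 - 7*55/6))² = (451/321 + (-91 + 14 - 385/6))² = (451/321 - 847/6)² = (-29909/214)² = 894548281/45796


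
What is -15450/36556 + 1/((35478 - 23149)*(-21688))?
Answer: -1032799106239/2443689565928 ≈ -0.42264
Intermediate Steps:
-15450/36556 + 1/((35478 - 23149)*(-21688)) = -15450*1/36556 - 1/21688/12329 = -7725/18278 + (1/12329)*(-1/21688) = -7725/18278 - 1/267391352 = -1032799106239/2443689565928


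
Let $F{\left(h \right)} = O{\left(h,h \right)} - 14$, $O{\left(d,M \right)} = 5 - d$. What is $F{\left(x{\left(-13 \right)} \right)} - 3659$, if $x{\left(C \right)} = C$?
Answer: $-3655$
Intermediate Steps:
$F{\left(h \right)} = -9 - h$ ($F{\left(h \right)} = \left(5 - h\right) - 14 = -9 - h$)
$F{\left(x{\left(-13 \right)} \right)} - 3659 = \left(-9 - -13\right) - 3659 = \left(-9 + 13\right) - 3659 = 4 - 3659 = -3655$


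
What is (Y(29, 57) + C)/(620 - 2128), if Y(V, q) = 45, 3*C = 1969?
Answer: -526/1131 ≈ -0.46508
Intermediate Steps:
C = 1969/3 (C = (1/3)*1969 = 1969/3 ≈ 656.33)
(Y(29, 57) + C)/(620 - 2128) = (45 + 1969/3)/(620 - 2128) = (2104/3)/(-1508) = (2104/3)*(-1/1508) = -526/1131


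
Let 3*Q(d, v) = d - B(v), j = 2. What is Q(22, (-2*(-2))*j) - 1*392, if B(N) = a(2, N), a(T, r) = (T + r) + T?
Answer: -1166/3 ≈ -388.67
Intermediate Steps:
a(T, r) = r + 2*T
B(N) = 4 + N (B(N) = N + 2*2 = N + 4 = 4 + N)
Q(d, v) = -4/3 - v/3 + d/3 (Q(d, v) = (d - (4 + v))/3 = (d + (-4 - v))/3 = (-4 + d - v)/3 = -4/3 - v/3 + d/3)
Q(22, (-2*(-2))*j) - 1*392 = (-4/3 - (-2*(-2))*2/3 + (⅓)*22) - 1*392 = (-4/3 - 4*2/3 + 22/3) - 392 = (-4/3 - ⅓*8 + 22/3) - 392 = (-4/3 - 8/3 + 22/3) - 392 = 10/3 - 392 = -1166/3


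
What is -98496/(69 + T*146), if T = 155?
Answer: -98496/22699 ≈ -4.3392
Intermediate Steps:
-98496/(69 + T*146) = -98496/(69 + 155*146) = -98496/(69 + 22630) = -98496/22699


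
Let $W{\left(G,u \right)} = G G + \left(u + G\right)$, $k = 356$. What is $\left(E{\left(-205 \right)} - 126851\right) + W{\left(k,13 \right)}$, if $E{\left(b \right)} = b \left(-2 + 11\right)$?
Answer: $-1591$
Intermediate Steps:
$E{\left(b \right)} = 9 b$ ($E{\left(b \right)} = b 9 = 9 b$)
$W{\left(G,u \right)} = G + u + G^{2}$ ($W{\left(G,u \right)} = G^{2} + \left(G + u\right) = G + u + G^{2}$)
$\left(E{\left(-205 \right)} - 126851\right) + W{\left(k,13 \right)} = \left(9 \left(-205\right) - 126851\right) + \left(356 + 13 + 356^{2}\right) = \left(-1845 - 126851\right) + \left(356 + 13 + 126736\right) = -128696 + 127105 = -1591$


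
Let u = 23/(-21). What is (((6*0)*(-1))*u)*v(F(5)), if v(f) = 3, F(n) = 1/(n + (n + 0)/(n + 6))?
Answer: 0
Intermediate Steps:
F(n) = 1/(n + n/(6 + n))
u = -23/21 (u = 23*(-1/21) = -23/21 ≈ -1.0952)
(((6*0)*(-1))*u)*v(F(5)) = (((6*0)*(-1))*(-23/21))*3 = ((0*(-1))*(-23/21))*3 = (0*(-23/21))*3 = 0*3 = 0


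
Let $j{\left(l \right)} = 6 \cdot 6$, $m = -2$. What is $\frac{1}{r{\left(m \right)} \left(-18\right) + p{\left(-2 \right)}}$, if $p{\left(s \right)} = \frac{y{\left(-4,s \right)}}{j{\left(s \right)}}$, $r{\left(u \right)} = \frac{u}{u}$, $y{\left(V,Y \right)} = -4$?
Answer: $- \frac{9}{163} \approx -0.055215$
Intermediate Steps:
$j{\left(l \right)} = 36$
$r{\left(u \right)} = 1$
$p{\left(s \right)} = - \frac{1}{9}$ ($p{\left(s \right)} = - \frac{4}{36} = \left(-4\right) \frac{1}{36} = - \frac{1}{9}$)
$\frac{1}{r{\left(m \right)} \left(-18\right) + p{\left(-2 \right)}} = \frac{1}{1 \left(-18\right) - \frac{1}{9}} = \frac{1}{-18 - \frac{1}{9}} = \frac{1}{- \frac{163}{9}} = - \frac{9}{163}$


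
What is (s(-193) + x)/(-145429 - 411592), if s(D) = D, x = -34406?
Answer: 34599/557021 ≈ 0.062114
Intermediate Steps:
(s(-193) + x)/(-145429 - 411592) = (-193 - 34406)/(-145429 - 411592) = -34599/(-557021) = -34599*(-1/557021) = 34599/557021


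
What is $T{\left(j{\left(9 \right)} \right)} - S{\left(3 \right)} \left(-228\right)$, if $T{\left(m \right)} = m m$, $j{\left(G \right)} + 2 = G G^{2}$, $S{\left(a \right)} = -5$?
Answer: $527389$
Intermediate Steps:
$j{\left(G \right)} = -2 + G^{3}$ ($j{\left(G \right)} = -2 + G G^{2} = -2 + G^{3}$)
$T{\left(m \right)} = m^{2}$
$T{\left(j{\left(9 \right)} \right)} - S{\left(3 \right)} \left(-228\right) = \left(-2 + 9^{3}\right)^{2} - \left(-5\right) \left(-228\right) = \left(-2 + 729\right)^{2} - 1140 = 727^{2} - 1140 = 528529 - 1140 = 527389$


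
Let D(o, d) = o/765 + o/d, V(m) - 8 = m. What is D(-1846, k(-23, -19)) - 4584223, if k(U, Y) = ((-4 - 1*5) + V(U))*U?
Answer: -322638019937/70380 ≈ -4.5842e+6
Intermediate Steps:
V(m) = 8 + m
k(U, Y) = U*(-1 + U) (k(U, Y) = ((-4 - 1*5) + (8 + U))*U = ((-4 - 5) + (8 + U))*U = (-9 + (8 + U))*U = (-1 + U)*U = U*(-1 + U))
D(o, d) = o/765 + o/d (D(o, d) = o*(1/765) + o/d = o/765 + o/d)
D(-1846, k(-23, -19)) - 4584223 = ((1/765)*(-1846) - 1846*(-1/(23*(-1 - 23)))) - 4584223 = (-1846/765 - 1846/((-23*(-24)))) - 4584223 = (-1846/765 - 1846/552) - 4584223 = (-1846/765 - 1846*1/552) - 4584223 = (-1846/765 - 923/276) - 4584223 = -405197/70380 - 4584223 = -322638019937/70380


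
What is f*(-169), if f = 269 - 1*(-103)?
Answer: -62868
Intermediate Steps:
f = 372 (f = 269 + 103 = 372)
f*(-169) = 372*(-169) = -62868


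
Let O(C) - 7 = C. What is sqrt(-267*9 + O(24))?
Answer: 2*I*sqrt(593) ≈ 48.703*I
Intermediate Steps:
O(C) = 7 + C
sqrt(-267*9 + O(24)) = sqrt(-267*9 + (7 + 24)) = sqrt(-2403 + 31) = sqrt(-2372) = 2*I*sqrt(593)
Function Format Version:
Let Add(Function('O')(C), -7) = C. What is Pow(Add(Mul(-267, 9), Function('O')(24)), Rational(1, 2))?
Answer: Mul(2, I, Pow(593, Rational(1, 2))) ≈ Mul(48.703, I)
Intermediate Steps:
Function('O')(C) = Add(7, C)
Pow(Add(Mul(-267, 9), Function('O')(24)), Rational(1, 2)) = Pow(Add(Mul(-267, 9), Add(7, 24)), Rational(1, 2)) = Pow(Add(-2403, 31), Rational(1, 2)) = Pow(-2372, Rational(1, 2)) = Mul(2, I, Pow(593, Rational(1, 2)))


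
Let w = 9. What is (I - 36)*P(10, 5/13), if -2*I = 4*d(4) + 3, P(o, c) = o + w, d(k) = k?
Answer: -1729/2 ≈ -864.50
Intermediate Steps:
P(o, c) = 9 + o (P(o, c) = o + 9 = 9 + o)
I = -19/2 (I = -(4*4 + 3)/2 = -(16 + 3)/2 = -1/2*19 = -19/2 ≈ -9.5000)
(I - 36)*P(10, 5/13) = (-19/2 - 36)*(9 + 10) = -91/2*19 = -1729/2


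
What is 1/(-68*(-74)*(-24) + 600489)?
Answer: 1/479721 ≈ 2.0845e-6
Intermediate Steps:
1/(-68*(-74)*(-24) + 600489) = 1/(5032*(-24) + 600489) = 1/(-120768 + 600489) = 1/479721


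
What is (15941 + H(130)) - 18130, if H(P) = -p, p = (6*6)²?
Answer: -3485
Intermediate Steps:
p = 1296 (p = 36² = 1296)
H(P) = -1296 (H(P) = -1*1296 = -1296)
(15941 + H(130)) - 18130 = (15941 - 1296) - 18130 = 14645 - 18130 = -3485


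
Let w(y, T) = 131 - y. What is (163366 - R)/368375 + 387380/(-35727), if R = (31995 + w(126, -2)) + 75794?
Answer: -334241536/31261125 ≈ -10.692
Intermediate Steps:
R = 107794 (R = (31995 + (131 - 1*126)) + 75794 = (31995 + (131 - 126)) + 75794 = (31995 + 5) + 75794 = 32000 + 75794 = 107794)
(163366 - R)/368375 + 387380/(-35727) = (163366 - 1*107794)/368375 + 387380/(-35727) = (163366 - 107794)*(1/368375) + 387380*(-1/35727) = 55572*(1/368375) - 387380/35727 = 132/875 - 387380/35727 = -334241536/31261125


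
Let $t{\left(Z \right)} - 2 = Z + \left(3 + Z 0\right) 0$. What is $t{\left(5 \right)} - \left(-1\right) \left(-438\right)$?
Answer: $-431$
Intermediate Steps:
$t{\left(Z \right)} = 2 + Z$ ($t{\left(Z \right)} = 2 + \left(Z + \left(3 + Z 0\right) 0\right) = 2 + \left(Z + \left(3 + 0\right) 0\right) = 2 + \left(Z + 3 \cdot 0\right) = 2 + \left(Z + 0\right) = 2 + Z$)
$t{\left(5 \right)} - \left(-1\right) \left(-438\right) = \left(2 + 5\right) - \left(-1\right) \left(-438\right) = 7 - 438 = -431$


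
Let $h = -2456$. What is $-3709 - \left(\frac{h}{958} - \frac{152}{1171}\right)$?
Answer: $- \frac{2078900685}{560909} \approx -3706.3$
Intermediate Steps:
$-3709 - \left(\frac{h}{958} - \frac{152}{1171}\right) = -3709 - \left(- \frac{2456}{958} - \frac{152}{1171}\right) = -3709 - \left(\left(-2456\right) \frac{1}{958} - \frac{152}{1171}\right) = -3709 - \left(- \frac{1228}{479} - \frac{152}{1171}\right) = -3709 - - \frac{1510796}{560909} = -3709 + \frac{1510796}{560909} = - \frac{2078900685}{560909}$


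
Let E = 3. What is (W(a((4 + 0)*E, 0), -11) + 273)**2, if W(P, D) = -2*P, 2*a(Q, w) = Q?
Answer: 68121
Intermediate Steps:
a(Q, w) = Q/2
(W(a((4 + 0)*E, 0), -11) + 273)**2 = (-(4 + 0)*3 + 273)**2 = (-4*3 + 273)**2 = (-12 + 273)**2 = 261**2 = 68121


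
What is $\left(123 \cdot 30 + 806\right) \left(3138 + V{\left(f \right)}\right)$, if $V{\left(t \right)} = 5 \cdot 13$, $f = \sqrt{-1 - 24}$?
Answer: $14400688$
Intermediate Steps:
$f = 5 i$ ($f = \sqrt{-25} = 5 i \approx 5.0 i$)
$V{\left(t \right)} = 65$
$\left(123 \cdot 30 + 806\right) \left(3138 + V{\left(f \right)}\right) = \left(123 \cdot 30 + 806\right) \left(3138 + 65\right) = \left(3690 + 806\right) 3203 = 4496 \cdot 3203 = 14400688$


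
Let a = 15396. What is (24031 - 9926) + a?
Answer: 29501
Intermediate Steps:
(24031 - 9926) + a = (24031 - 9926) + 15396 = 14105 + 15396 = 29501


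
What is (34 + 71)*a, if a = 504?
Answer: 52920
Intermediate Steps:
(34 + 71)*a = (34 + 71)*504 = 105*504 = 52920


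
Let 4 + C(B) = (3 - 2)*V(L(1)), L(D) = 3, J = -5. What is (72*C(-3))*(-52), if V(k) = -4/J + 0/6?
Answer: 59904/5 ≈ 11981.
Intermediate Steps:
V(k) = ⅘ (V(k) = -4/(-5) + 0/6 = -4*(-⅕) + 0*(⅙) = ⅘ + 0 = ⅘)
C(B) = -16/5 (C(B) = -4 + (3 - 2)*(⅘) = -4 + 1*(⅘) = -4 + ⅘ = -16/5)
(72*C(-3))*(-52) = (72*(-16/5))*(-52) = -1152/5*(-52) = 59904/5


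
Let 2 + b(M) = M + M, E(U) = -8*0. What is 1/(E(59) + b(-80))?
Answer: -1/162 ≈ -0.0061728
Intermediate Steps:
E(U) = 0
b(M) = -2 + 2*M (b(M) = -2 + (M + M) = -2 + 2*M)
1/(E(59) + b(-80)) = 1/(0 + (-2 + 2*(-80))) = 1/(0 + (-2 - 160)) = 1/(0 - 162) = 1/(-162) = -1/162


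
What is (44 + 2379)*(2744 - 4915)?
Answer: -5260333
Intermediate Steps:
(44 + 2379)*(2744 - 4915) = 2423*(-2171) = -5260333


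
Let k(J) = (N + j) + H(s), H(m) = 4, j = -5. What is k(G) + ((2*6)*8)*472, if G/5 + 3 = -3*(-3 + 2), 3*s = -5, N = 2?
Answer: 45313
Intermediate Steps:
s = -5/3 (s = (⅓)*(-5) = -5/3 ≈ -1.6667)
G = 0 (G = -15 + 5*(-3*(-3 + 2)) = -15 + 5*(-3*(-1)) = -15 + 5*3 = -15 + 15 = 0)
k(J) = 1 (k(J) = (2 - 5) + 4 = -3 + 4 = 1)
k(G) + ((2*6)*8)*472 = 1 + ((2*6)*8)*472 = 1 + (12*8)*472 = 1 + 96*472 = 1 + 45312 = 45313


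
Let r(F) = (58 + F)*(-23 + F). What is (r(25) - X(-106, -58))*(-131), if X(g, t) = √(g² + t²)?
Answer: -21746 + 1310*√146 ≈ -5917.2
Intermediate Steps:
r(F) = (-23 + F)*(58 + F)
(r(25) - X(-106, -58))*(-131) = ((-1334 + 25² + 35*25) - √((-106)² + (-58)²))*(-131) = ((-1334 + 625 + 875) - √(11236 + 3364))*(-131) = (166 - √14600)*(-131) = (166 - 10*√146)*(-131) = -21746 + 1310*√146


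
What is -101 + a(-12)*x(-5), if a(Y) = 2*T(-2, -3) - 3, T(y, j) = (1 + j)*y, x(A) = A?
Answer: -126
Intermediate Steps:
T(y, j) = y*(1 + j)
a(Y) = 5 (a(Y) = 2*(-2*(1 - 3)) - 3 = 2*(-2*(-2)) - 3 = 2*4 - 3 = 8 - 3 = 5)
-101 + a(-12)*x(-5) = -101 + 5*(-5) = -101 - 25 = -126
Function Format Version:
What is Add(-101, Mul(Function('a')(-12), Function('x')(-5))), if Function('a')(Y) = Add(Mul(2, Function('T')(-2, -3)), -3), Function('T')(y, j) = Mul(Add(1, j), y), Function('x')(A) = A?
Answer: -126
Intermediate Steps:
Function('T')(y, j) = Mul(y, Add(1, j))
Function('a')(Y) = 5 (Function('a')(Y) = Add(Mul(2, Mul(-2, Add(1, -3))), -3) = Add(Mul(2, Mul(-2, -2)), -3) = Add(Mul(2, 4), -3) = Add(8, -3) = 5)
Add(-101, Mul(Function('a')(-12), Function('x')(-5))) = Add(-101, Mul(5, -5)) = Add(-101, -25) = -126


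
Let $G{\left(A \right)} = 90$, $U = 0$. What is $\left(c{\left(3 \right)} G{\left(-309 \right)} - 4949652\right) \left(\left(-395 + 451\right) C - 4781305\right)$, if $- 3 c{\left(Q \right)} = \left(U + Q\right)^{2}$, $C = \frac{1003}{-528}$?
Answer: $\frac{260343747124037}{11} \approx 2.3668 \cdot 10^{13}$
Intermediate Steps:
$C = - \frac{1003}{528}$ ($C = 1003 \left(- \frac{1}{528}\right) = - \frac{1003}{528} \approx -1.8996$)
$c{\left(Q \right)} = - \frac{Q^{2}}{3}$ ($c{\left(Q \right)} = - \frac{\left(0 + Q\right)^{2}}{3} = - \frac{Q^{2}}{3}$)
$\left(c{\left(3 \right)} G{\left(-309 \right)} - 4949652\right) \left(\left(-395 + 451\right) C - 4781305\right) = \left(- \frac{3^{2}}{3} \cdot 90 - 4949652\right) \left(\left(-395 + 451\right) \left(- \frac{1003}{528}\right) - 4781305\right) = \left(\left(- \frac{1}{3}\right) 9 \cdot 90 - 4949652\right) \left(56 \left(- \frac{1003}{528}\right) - 4781305\right) = \left(\left(-3\right) 90 - 4949652\right) \left(- \frac{7021}{66} - 4781305\right) = \left(-270 - 4949652\right) \left(- \frac{315573151}{66}\right) = \left(-4949922\right) \left(- \frac{315573151}{66}\right) = \frac{260343747124037}{11}$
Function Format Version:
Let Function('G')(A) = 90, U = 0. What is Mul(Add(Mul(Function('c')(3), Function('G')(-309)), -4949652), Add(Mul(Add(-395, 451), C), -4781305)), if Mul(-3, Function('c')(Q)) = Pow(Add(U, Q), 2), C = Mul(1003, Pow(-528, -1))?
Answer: Rational(260343747124037, 11) ≈ 2.3668e+13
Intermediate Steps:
C = Rational(-1003, 528) (C = Mul(1003, Rational(-1, 528)) = Rational(-1003, 528) ≈ -1.8996)
Function('c')(Q) = Mul(Rational(-1, 3), Pow(Q, 2)) (Function('c')(Q) = Mul(Rational(-1, 3), Pow(Add(0, Q), 2)) = Mul(Rational(-1, 3), Pow(Q, 2)))
Mul(Add(Mul(Function('c')(3), Function('G')(-309)), -4949652), Add(Mul(Add(-395, 451), C), -4781305)) = Mul(Add(Mul(Mul(Rational(-1, 3), Pow(3, 2)), 90), -4949652), Add(Mul(Add(-395, 451), Rational(-1003, 528)), -4781305)) = Mul(Add(Mul(Mul(Rational(-1, 3), 9), 90), -4949652), Add(Mul(56, Rational(-1003, 528)), -4781305)) = Mul(Add(Mul(-3, 90), -4949652), Add(Rational(-7021, 66), -4781305)) = Mul(Add(-270, -4949652), Rational(-315573151, 66)) = Mul(-4949922, Rational(-315573151, 66)) = Rational(260343747124037, 11)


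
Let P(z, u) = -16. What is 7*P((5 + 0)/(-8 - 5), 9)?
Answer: -112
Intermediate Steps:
7*P((5 + 0)/(-8 - 5), 9) = 7*(-16) = -112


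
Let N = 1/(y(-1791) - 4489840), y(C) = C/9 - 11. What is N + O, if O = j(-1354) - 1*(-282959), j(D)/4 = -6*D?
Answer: 1416408722749/4490050 ≈ 3.1546e+5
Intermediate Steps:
j(D) = -24*D (j(D) = 4*(-6*D) = -24*D)
y(C) = -11 + C/9 (y(C) = C*(1/9) - 11 = C/9 - 11 = -11 + C/9)
O = 315455 (O = -24*(-1354) - 1*(-282959) = 32496 + 282959 = 315455)
N = -1/4490050 (N = 1/((-11 + (1/9)*(-1791)) - 4489840) = 1/((-11 - 199) - 4489840) = 1/(-210 - 4489840) = 1/(-4490050) = -1/4490050 ≈ -2.2271e-7)
N + O = -1/4490050 + 315455 = 1416408722749/4490050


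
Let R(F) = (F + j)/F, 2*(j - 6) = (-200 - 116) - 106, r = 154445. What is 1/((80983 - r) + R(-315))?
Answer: -63/4628002 ≈ -1.3613e-5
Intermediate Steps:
j = -205 (j = 6 + ((-200 - 116) - 106)/2 = 6 + (-316 - 106)/2 = 6 + (½)*(-422) = 6 - 211 = -205)
R(F) = (-205 + F)/F (R(F) = (F - 205)/F = (-205 + F)/F)
1/((80983 - r) + R(-315)) = 1/((80983 - 1*154445) + (-205 - 315)/(-315)) = 1/((80983 - 154445) - 1/315*(-520)) = 1/(-73462 + 104/63) = 1/(-4628002/63) = -63/4628002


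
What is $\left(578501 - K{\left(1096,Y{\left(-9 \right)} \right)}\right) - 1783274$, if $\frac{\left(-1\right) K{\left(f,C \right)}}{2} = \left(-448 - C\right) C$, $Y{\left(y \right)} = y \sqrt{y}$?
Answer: $-1203315 + 24192 i \approx -1.2033 \cdot 10^{6} + 24192.0 i$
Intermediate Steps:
$Y{\left(y \right)} = y^{\frac{3}{2}}$
$K{\left(f,C \right)} = - 2 C \left(-448 - C\right)$ ($K{\left(f,C \right)} = - 2 \left(-448 - C\right) C = - 2 C \left(-448 - C\right)$)
$\left(578501 - K{\left(1096,Y{\left(-9 \right)} \right)}\right) - 1783274 = \left(578501 - 2 \left(-9\right)^{\frac{3}{2}} \left(448 + \left(-9\right)^{\frac{3}{2}}\right)\right) - 1783274 = \left(578501 - 2 \left(- 27 i\right) \left(448 - 27 i\right)\right) - 1783274 = \left(578501 - - 54 i \left(448 - 27 i\right)\right) - 1783274 = \left(578501 + 54 i \left(448 - 27 i\right)\right) - 1783274 = -1204773 + 54 i \left(448 - 27 i\right)$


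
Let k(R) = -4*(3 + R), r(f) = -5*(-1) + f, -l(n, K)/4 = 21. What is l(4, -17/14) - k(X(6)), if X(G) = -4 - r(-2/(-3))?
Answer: -332/3 ≈ -110.67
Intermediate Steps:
l(n, K) = -84 (l(n, K) = -4*21 = -84)
r(f) = 5 + f
X(G) = -29/3 (X(G) = -4 - (5 - 2/(-3)) = -4 - (5 - 2*(-⅓)) = -4 - (5 + ⅔) = -4 - 1*17/3 = -4 - 17/3 = -29/3)
k(R) = -12 - 4*R
l(4, -17/14) - k(X(6)) = -84 - (-12 - 4*(-29/3)) = -84 - (-12 + 116/3) = -84 - 1*80/3 = -84 - 80/3 = -332/3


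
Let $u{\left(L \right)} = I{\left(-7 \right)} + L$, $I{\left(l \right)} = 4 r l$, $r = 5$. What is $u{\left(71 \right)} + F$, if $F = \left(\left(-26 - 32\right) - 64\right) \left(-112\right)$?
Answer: $13595$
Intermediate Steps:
$F = 13664$ ($F = \left(\left(-26 - 32\right) - 64\right) \left(-112\right) = \left(-58 - 64\right) \left(-112\right) = \left(-122\right) \left(-112\right) = 13664$)
$I{\left(l \right)} = 20 l$ ($I{\left(l \right)} = 4 \cdot 5 l = 20 l$)
$u{\left(L \right)} = -140 + L$ ($u{\left(L \right)} = 20 \left(-7\right) + L = -140 + L$)
$u{\left(71 \right)} + F = \left(-140 + 71\right) + 13664 = -69 + 13664 = 13595$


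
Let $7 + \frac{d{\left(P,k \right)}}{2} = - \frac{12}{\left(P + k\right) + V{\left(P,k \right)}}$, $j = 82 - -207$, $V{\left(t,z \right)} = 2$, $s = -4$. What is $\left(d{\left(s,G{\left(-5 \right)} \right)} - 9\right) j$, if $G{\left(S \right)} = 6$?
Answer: $-8381$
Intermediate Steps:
$j = 289$ ($j = 82 + 207 = 289$)
$d{\left(P,k \right)} = -14 - \frac{24}{2 + P + k}$ ($d{\left(P,k \right)} = -14 + 2 \left(- \frac{12}{\left(P + k\right) + 2}\right) = -14 + 2 \left(- \frac{12}{2 + P + k}\right) = -14 - \frac{24}{2 + P + k}$)
$\left(d{\left(s,G{\left(-5 \right)} \right)} - 9\right) j = \left(\frac{2 \left(-26 - -28 - 42\right)}{2 - 4 + 6} - 9\right) 289 = \left(\frac{2 \left(-26 + 28 - 42\right)}{4} - 9\right) 289 = \left(2 \cdot \frac{1}{4} \left(-40\right) - 9\right) 289 = \left(-20 - 9\right) 289 = \left(-29\right) 289 = -8381$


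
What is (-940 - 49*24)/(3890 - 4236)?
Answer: 1058/173 ≈ 6.1156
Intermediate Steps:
(-940 - 49*24)/(3890 - 4236) = (-940 - 1176)/(-346) = -2116*(-1/346) = 1058/173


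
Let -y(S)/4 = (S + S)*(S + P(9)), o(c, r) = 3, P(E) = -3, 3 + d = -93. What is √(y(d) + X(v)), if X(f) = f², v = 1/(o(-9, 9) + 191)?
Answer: I*√2861540351/194 ≈ 275.74*I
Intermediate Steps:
d = -96 (d = -3 - 93 = -96)
y(S) = -8*S*(-3 + S) (y(S) = -4*(S + S)*(S - 3) = -4*2*S*(-3 + S) = -8*S*(-3 + S))
v = 1/194 (v = 1/(3 + 191) = 1/194 ≈ 0.0051546)
√(y(d) + X(v)) = √(8*(-96)*(3 - 1*(-96)) + (1/194)²) = √(8*(-96)*(3 + 96) + 1/37636) = √(8*(-96)*99 + 1/37636) = √(-76032 + 1/37636) = √(-2861540351/37636) = I*√2861540351/194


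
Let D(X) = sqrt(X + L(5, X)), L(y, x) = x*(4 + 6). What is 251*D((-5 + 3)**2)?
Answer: 502*sqrt(11) ≈ 1664.9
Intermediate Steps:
L(y, x) = 10*x (L(y, x) = x*10 = 10*x)
D(X) = sqrt(11)*sqrt(X) (D(X) = sqrt(X + 10*X) = sqrt(11*X) = sqrt(11)*sqrt(X))
251*D((-5 + 3)**2) = 251*(sqrt(11)*sqrt((-5 + 3)**2)) = 251*(sqrt(11)*sqrt((-2)**2)) = 251*(sqrt(11)*sqrt(4)) = 251*(sqrt(11)*2) = 251*(2*sqrt(11)) = 502*sqrt(11)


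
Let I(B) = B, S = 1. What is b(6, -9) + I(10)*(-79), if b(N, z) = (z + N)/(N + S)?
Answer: -5533/7 ≈ -790.43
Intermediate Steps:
b(N, z) = (N + z)/(1 + N) (b(N, z) = (z + N)/(N + 1) = (N + z)/(1 + N))
b(6, -9) + I(10)*(-79) = (6 - 9)/(1 + 6) + 10*(-79) = -3/7 - 790 = -5533/7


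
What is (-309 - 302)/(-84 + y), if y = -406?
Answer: 611/490 ≈ 1.2469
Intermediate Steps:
(-309 - 302)/(-84 + y) = (-309 - 302)/(-84 - 406) = -611/(-490) = -611*(-1/490) = 611/490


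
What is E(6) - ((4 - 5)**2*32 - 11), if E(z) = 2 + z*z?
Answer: 17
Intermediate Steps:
E(z) = 2 + z**2
E(6) - ((4 - 5)**2*32 - 11) = (2 + 6**2) - ((4 - 5)**2*32 - 11) = (2 + 36) - ((-1)**2*32 - 11) = 38 - (1*32 - 11) = 38 - (32 - 11) = 38 - 1*21 = 38 - 21 = 17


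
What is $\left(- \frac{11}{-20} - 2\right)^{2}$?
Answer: $\frac{841}{400} \approx 2.1025$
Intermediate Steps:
$\left(- \frac{11}{-20} - 2\right)^{2} = \left(\left(-11\right) \left(- \frac{1}{20}\right) - 2\right)^{2} = \left(\frac{11}{20} - 2\right)^{2} = \left(- \frac{29}{20}\right)^{2} = \frac{841}{400}$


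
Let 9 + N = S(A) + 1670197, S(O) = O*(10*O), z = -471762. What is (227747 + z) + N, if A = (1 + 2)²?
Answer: 1426983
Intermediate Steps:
A = 9 (A = 3² = 9)
S(O) = 10*O²
N = 1670998 (N = -9 + (10*9² + 1670197) = -9 + (10*81 + 1670197) = -9 + (810 + 1670197) = -9 + 1671007 = 1670998)
(227747 + z) + N = (227747 - 471762) + 1670998 = -244015 + 1670998 = 1426983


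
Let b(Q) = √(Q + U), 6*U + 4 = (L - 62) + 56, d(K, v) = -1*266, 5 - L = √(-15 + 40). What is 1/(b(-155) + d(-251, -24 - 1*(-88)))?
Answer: -399/106369 - I*√1410/212738 ≈ -0.0037511 - 0.00017651*I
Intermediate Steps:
L = 0 (L = 5 - √(-15 + 40) = 5 - √25 = 5 - 1*5 = 5 - 5 = 0)
d(K, v) = -266
U = -5/3 (U = -⅔ + ((0 - 62) + 56)/6 = -⅔ + (-62 + 56)/6 = -⅔ + (⅙)*(-6) = -⅔ - 1 = -5/3 ≈ -1.6667)
b(Q) = √(-5/3 + Q) (b(Q) = √(Q - 5/3) = √(-5/3 + Q))
1/(b(-155) + d(-251, -24 - 1*(-88))) = 1/(√(-15 + 9*(-155))/3 - 266) = 1/(√(-15 - 1395)/3 - 266) = 1/(√(-1410)/3 - 266) = 1/((I*√1410)/3 - 266) = 1/(I*√1410/3 - 266) = 1/(-266 + I*√1410/3)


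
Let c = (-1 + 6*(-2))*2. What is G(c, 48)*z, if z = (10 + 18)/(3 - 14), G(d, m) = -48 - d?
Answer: 56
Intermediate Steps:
c = -26 (c = (-1 - 12)*2 = -13*2 = -26)
z = -28/11 (z = 28/(-11) = 28*(-1/11) = -28/11 ≈ -2.5455)
G(c, 48)*z = (-48 - 1*(-26))*(-28/11) = (-48 + 26)*(-28/11) = -22*(-28/11) = 56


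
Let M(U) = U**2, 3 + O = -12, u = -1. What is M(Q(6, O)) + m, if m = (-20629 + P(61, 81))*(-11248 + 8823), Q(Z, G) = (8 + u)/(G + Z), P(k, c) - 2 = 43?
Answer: 4043212249/81 ≈ 4.9916e+7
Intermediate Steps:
P(k, c) = 45 (P(k, c) = 2 + 43 = 45)
O = -15 (O = -3 - 12 = -15)
Q(Z, G) = 7/(G + Z) (Q(Z, G) = (8 - 1)/(G + Z) = 7/(G + Z))
m = 49916200 (m = (-20629 + 45)*(-11248 + 8823) = -20584*(-2425) = 49916200)
M(Q(6, O)) + m = (7/(-15 + 6))**2 + 49916200 = (7/(-9))**2 + 49916200 = (7*(-1/9))**2 + 49916200 = (-7/9)**2 + 49916200 = 49/81 + 49916200 = 4043212249/81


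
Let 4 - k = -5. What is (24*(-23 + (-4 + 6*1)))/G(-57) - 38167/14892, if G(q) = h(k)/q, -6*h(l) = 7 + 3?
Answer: -1283642963/74460 ≈ -17239.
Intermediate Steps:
k = 9 (k = 4 - 1*(-5) = 4 + 5 = 9)
h(l) = -5/3 (h(l) = -(7 + 3)/6 = -1/6*10 = -5/3)
G(q) = -5/(3*q)
(24*(-23 + (-4 + 6*1)))/G(-57) - 38167/14892 = (24*(-23 + (-4 + 6*1)))/((-5/3/(-57))) - 38167/14892 = (24*(-23 + (-4 + 6)))/((-5/3*(-1/57))) - 38167*1/14892 = (24*(-23 + 2))/(5/171) - 38167/14892 = (24*(-21))*(171/5) - 38167/14892 = -504*171/5 - 38167/14892 = -86184/5 - 38167/14892 = -1283642963/74460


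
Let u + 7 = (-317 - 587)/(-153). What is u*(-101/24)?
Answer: 16867/3672 ≈ 4.5934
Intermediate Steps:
u = -167/153 (u = -7 + (-317 - 587)/(-153) = -7 - 904*(-1/153) = -7 + 904/153 = -167/153 ≈ -1.0915)
u*(-101/24) = -(-16867)/(153*24) = -167/153*(-101/24) = 16867/3672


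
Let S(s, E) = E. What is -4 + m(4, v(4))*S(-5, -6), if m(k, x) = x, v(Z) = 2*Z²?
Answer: -196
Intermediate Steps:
-4 + m(4, v(4))*S(-5, -6) = -4 + (2*4²)*(-6) = -4 + (2*16)*(-6) = -4 + 32*(-6) = -4 - 192 = -196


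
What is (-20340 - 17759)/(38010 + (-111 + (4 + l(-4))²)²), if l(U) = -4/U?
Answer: -38099/45406 ≈ -0.83907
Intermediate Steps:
(-20340 - 17759)/(38010 + (-111 + (4 + l(-4))²)²) = (-20340 - 17759)/(38010 + (-111 + (4 - 4/(-4))²)²) = -38099/(38010 + (-111 + (4 - 4*(-¼))²)²) = -38099/(38010 + (-111 + (4 + 1)²)²) = -38099/(38010 + (-111 + 5²)²) = -38099/(38010 + (-111 + 25)²) = -38099/(38010 + (-86)²) = -38099/(38010 + 7396) = -38099/45406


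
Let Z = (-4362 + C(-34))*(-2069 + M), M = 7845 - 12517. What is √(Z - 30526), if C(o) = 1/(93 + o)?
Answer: √102249507677/59 ≈ 5419.7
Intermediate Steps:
M = -4672
Z = 1734843537/59 (Z = (-4362 + 1/(93 - 34))*(-2069 - 4672) = (-4362 + 1/59)*(-6741) = -257357/59*(-6741) = 1734843537/59 ≈ 2.9404e+7)
√(Z - 30526) = √(1734843537/59 - 30526) = √(1733042503/59) = √102249507677/59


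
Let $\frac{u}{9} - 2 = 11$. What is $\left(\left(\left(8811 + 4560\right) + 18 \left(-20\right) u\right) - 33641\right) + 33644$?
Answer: $-28746$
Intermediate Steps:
$u = 117$ ($u = 18 + 9 \cdot 11 = 18 + 99 = 117$)
$\left(\left(\left(8811 + 4560\right) + 18 \left(-20\right) u\right) - 33641\right) + 33644 = \left(\left(\left(8811 + 4560\right) + 18 \left(-20\right) 117\right) - 33641\right) + 33644 = \left(\left(13371 - 42120\right) - 33641\right) + 33644 = \left(-28749 - 33641\right) + 33644 = -62390 + 33644 = -28746$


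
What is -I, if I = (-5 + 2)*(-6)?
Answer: -18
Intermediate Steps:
I = 18 (I = -3*(-6) = 18)
-I = -1*18 = -18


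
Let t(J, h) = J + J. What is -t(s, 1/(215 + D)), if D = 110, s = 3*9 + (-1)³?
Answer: -52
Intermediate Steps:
s = 26 (s = 27 - 1 = 26)
t(J, h) = 2*J
-t(s, 1/(215 + D)) = -2*26 = -1*52 = -52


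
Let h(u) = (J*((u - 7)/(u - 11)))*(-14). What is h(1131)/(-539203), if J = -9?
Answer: -2529/10784060 ≈ -0.00023451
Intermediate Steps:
h(u) = 126*(-7 + u)/(-11 + u) (h(u) = -9*(u - 7)/(u - 11)*(-14) = -9*(-7 + u)/(-11 + u)*(-14) = 126*(-7 + u)/(-11 + u))
h(1131)/(-539203) = (126*(-7 + 1131)/(-11 + 1131))/(-539203) = (126*1124/1120)*(-1/539203) = (126*(1/1120)*1124)*(-1/539203) = (2529/20)*(-1/539203) = -2529/10784060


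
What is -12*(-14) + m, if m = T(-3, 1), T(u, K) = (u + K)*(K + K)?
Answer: 164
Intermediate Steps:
T(u, K) = 2*K*(K + u) (T(u, K) = (K + u)*(2*K) = 2*K*(K + u))
m = -4 (m = 2*1*(1 - 3) = 2*1*(-2) = -4)
-12*(-14) + m = -12*(-14) - 4 = 168 - 4 = 164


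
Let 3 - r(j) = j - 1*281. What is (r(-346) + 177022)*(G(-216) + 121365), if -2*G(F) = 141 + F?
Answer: 21567396930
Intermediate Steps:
G(F) = -141/2 - F/2 (G(F) = -(141 + F)/2 = -141/2 - F/2)
r(j) = 284 - j (r(j) = 3 - (j - 1*281) = 3 - (j - 281) = 3 - (-281 + j) = 3 + (281 - j) = 284 - j)
(r(-346) + 177022)*(G(-216) + 121365) = ((284 - 1*(-346)) + 177022)*((-141/2 - ½*(-216)) + 121365) = ((284 + 346) + 177022)*((-141/2 + 108) + 121365) = (630 + 177022)*(75/2 + 121365) = 177652*(242805/2) = 21567396930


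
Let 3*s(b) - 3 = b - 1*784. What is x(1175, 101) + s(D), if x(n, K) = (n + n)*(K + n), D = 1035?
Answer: 8996054/3 ≈ 2.9987e+6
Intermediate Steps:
s(b) = -781/3 + b/3 (s(b) = 1 + (b - 1*784)/3 = 1 + (b - 784)/3 = 1 + (-784 + b)/3 = 1 + (-784/3 + b/3) = -781/3 + b/3)
x(n, K) = 2*n*(K + n) (x(n, K) = (2*n)*(K + n) = 2*n*(K + n))
x(1175, 101) + s(D) = 2*1175*(101 + 1175) + (-781/3 + (⅓)*1035) = 2*1175*1276 + (-781/3 + 345) = 2998600 + 254/3 = 8996054/3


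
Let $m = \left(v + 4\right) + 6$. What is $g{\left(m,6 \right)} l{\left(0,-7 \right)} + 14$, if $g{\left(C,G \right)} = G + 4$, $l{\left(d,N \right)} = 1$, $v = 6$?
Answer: $24$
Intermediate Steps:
$m = 16$ ($m = \left(6 + 4\right) + 6 = 10 + 6 = 16$)
$g{\left(C,G \right)} = 4 + G$
$g{\left(m,6 \right)} l{\left(0,-7 \right)} + 14 = \left(4 + 6\right) 1 + 14 = 10 \cdot 1 + 14 = 10 + 14 = 24$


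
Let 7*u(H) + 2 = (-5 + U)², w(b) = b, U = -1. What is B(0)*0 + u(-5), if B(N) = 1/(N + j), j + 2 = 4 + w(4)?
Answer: 34/7 ≈ 4.8571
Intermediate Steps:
u(H) = 34/7 (u(H) = -2/7 + (-5 - 1)²/7 = -2/7 + (⅐)*(-6)² = -2/7 + (⅐)*36 = -2/7 + 36/7 = 34/7)
j = 6 (j = -2 + (4 + 4) = -2 + 8 = 6)
B(N) = 1/(6 + N) (B(N) = 1/(N + 6) = 1/(6 + N))
B(0)*0 + u(-5) = 0/(6 + 0) + 34/7 = 0/6 + 34/7 = (⅙)*0 + 34/7 = 0 + 34/7 = 34/7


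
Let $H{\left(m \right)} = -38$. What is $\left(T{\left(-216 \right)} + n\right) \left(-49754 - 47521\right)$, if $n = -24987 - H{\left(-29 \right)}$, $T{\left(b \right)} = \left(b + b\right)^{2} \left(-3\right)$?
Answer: $56888462775$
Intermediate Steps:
$T{\left(b \right)} = - 12 b^{2}$ ($T{\left(b \right)} = \left(2 b\right)^{2} \left(-3\right) = 4 b^{2} \left(-3\right) = - 12 b^{2}$)
$n = -24949$ ($n = -24987 - -38 = -24987 + 38 = -24949$)
$\left(T{\left(-216 \right)} + n\right) \left(-49754 - 47521\right) = \left(- 12 \left(-216\right)^{2} - 24949\right) \left(-49754 - 47521\right) = \left(\left(-12\right) 46656 - 24949\right) \left(-97275\right) = \left(-559872 - 24949\right) \left(-97275\right) = \left(-584821\right) \left(-97275\right) = 56888462775$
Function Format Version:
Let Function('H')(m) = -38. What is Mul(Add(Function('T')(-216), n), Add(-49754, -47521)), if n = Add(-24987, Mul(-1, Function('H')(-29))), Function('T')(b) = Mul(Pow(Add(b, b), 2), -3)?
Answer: 56888462775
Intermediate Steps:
Function('T')(b) = Mul(-12, Pow(b, 2)) (Function('T')(b) = Mul(Pow(Mul(2, b), 2), -3) = Mul(Mul(4, Pow(b, 2)), -3) = Mul(-12, Pow(b, 2)))
n = -24949 (n = Add(-24987, Mul(-1, -38)) = Add(-24987, 38) = -24949)
Mul(Add(Function('T')(-216), n), Add(-49754, -47521)) = Mul(Add(Mul(-12, Pow(-216, 2)), -24949), Add(-49754, -47521)) = Mul(Add(Mul(-12, 46656), -24949), -97275) = Mul(Add(-559872, -24949), -97275) = Mul(-584821, -97275) = 56888462775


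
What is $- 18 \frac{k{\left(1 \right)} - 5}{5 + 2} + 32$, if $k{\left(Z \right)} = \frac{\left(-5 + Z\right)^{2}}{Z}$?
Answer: $\frac{26}{7} \approx 3.7143$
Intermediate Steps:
$k{\left(Z \right)} = \frac{\left(-5 + Z\right)^{2}}{Z}$
$- 18 \frac{k{\left(1 \right)} - 5}{5 + 2} + 32 = - 18 \frac{\frac{\left(-5 + 1\right)^{2}}{1} - 5}{5 + 2} + 32 = - 18 \frac{1 \left(-4\right)^{2} - 5}{7} + 32 = - 18 \left(1 \cdot 16 - 5\right) \frac{1}{7} + 32 = - 18 \left(16 - 5\right) \frac{1}{7} + 32 = - 18 \cdot 11 \cdot \frac{1}{7} + 32 = \left(-18\right) \frac{11}{7} + 32 = - \frac{198}{7} + 32 = \frac{26}{7}$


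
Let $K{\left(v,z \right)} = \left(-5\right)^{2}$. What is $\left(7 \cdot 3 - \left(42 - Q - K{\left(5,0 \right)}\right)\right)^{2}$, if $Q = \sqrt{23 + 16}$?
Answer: $\left(4 + \sqrt{39}\right)^{2} \approx 104.96$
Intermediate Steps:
$K{\left(v,z \right)} = 25$
$Q = \sqrt{39} \approx 6.245$
$\left(7 \cdot 3 - \left(42 - Q - K{\left(5,0 \right)}\right)\right)^{2} = \left(7 \cdot 3 - \left(17 - \sqrt{39}\right)\right)^{2} = \left(21 - \left(17 - \sqrt{39}\right)\right)^{2} = \left(4 + \sqrt{39}\right)^{2}$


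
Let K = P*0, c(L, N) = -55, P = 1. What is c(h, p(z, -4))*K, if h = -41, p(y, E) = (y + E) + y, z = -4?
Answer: 0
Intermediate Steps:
p(y, E) = E + 2*y (p(y, E) = (E + y) + y = E + 2*y)
K = 0 (K = 1*0 = 0)
c(h, p(z, -4))*K = -55*0 = 0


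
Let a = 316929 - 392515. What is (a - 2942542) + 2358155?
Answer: -659973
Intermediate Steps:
a = -75586
(a - 2942542) + 2358155 = (-75586 - 2942542) + 2358155 = -3018128 + 2358155 = -659973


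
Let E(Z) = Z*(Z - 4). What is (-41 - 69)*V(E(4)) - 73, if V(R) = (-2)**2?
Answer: -513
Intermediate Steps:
E(Z) = Z*(-4 + Z)
V(R) = 4
(-41 - 69)*V(E(4)) - 73 = (-41 - 69)*4 - 73 = -110*4 - 73 = -440 - 73 = -513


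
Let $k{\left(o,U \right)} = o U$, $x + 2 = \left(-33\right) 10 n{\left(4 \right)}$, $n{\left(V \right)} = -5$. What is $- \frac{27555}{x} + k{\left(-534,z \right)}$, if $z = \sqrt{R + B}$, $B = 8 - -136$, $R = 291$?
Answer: $- \frac{27555}{1648} - 534 \sqrt{435} \approx -11154.0$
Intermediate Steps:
$x = 1648$ ($x = -2 + \left(-33\right) 10 \left(-5\right) = -2 - -1650 = -2 + 1650 = 1648$)
$B = 144$ ($B = 8 + 136 = 144$)
$z = \sqrt{435}$ ($z = \sqrt{291 + 144} = \sqrt{435} \approx 20.857$)
$k{\left(o,U \right)} = U o$
$- \frac{27555}{x} + k{\left(-534,z \right)} = - \frac{27555}{1648} + \sqrt{435} \left(-534\right) = \left(-27555\right) \frac{1}{1648} - 534 \sqrt{435} = - \frac{27555}{1648} - 534 \sqrt{435}$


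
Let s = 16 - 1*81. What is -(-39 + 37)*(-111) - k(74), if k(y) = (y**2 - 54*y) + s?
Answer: -1637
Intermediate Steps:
s = -65 (s = 16 - 81 = -65)
k(y) = -65 + y**2 - 54*y (k(y) = (y**2 - 54*y) - 65 = -65 + y**2 - 54*y)
-(-39 + 37)*(-111) - k(74) = -(-39 + 37)*(-111) - (-65 + 74**2 - 54*74) = -(-2)*(-111) - (-65 + 5476 - 3996) = -1*222 - 1*1415 = -222 - 1415 = -1637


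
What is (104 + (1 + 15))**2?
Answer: 14400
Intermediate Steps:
(104 + (1 + 15))**2 = (104 + 16)**2 = 120**2 = 14400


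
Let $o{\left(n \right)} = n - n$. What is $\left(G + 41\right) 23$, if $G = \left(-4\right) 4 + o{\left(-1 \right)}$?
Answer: $575$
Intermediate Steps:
$o{\left(n \right)} = 0$
$G = -16$ ($G = \left(-4\right) 4 + 0 = -16 + 0 = -16$)
$\left(G + 41\right) 23 = \left(-16 + 41\right) 23 = 25 \cdot 23 = 575$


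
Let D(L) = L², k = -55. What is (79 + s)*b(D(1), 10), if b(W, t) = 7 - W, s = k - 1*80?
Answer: -336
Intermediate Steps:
s = -135 (s = -55 - 1*80 = -55 - 80 = -135)
(79 + s)*b(D(1), 10) = (79 - 135)*(7 - 1*1²) = -56*(7 - 1*1) = -56*(7 - 1) = -56*6 = -336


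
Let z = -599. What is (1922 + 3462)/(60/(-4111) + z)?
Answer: -22133624/2462549 ≈ -8.9881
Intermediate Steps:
(1922 + 3462)/(60/(-4111) + z) = (1922 + 3462)/(60/(-4111) - 599) = 5384/(60*(-1/4111) - 599) = 5384/(-60/4111 - 599) = 5384/(-2462549/4111) = 5384*(-4111/2462549) = -22133624/2462549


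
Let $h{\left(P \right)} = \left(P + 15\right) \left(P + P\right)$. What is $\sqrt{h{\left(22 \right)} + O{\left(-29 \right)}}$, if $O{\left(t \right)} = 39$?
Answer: $\sqrt{1667} \approx 40.829$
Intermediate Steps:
$h{\left(P \right)} = 2 P \left(15 + P\right)$ ($h{\left(P \right)} = \left(15 + P\right) 2 P = 2 P \left(15 + P\right)$)
$\sqrt{h{\left(22 \right)} + O{\left(-29 \right)}} = \sqrt{2 \cdot 22 \left(15 + 22\right) + 39} = \sqrt{2 \cdot 22 \cdot 37 + 39} = \sqrt{1628 + 39} = \sqrt{1667}$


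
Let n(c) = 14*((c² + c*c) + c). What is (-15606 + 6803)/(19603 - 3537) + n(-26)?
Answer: 298240421/16066 ≈ 18563.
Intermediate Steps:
n(c) = 14*c + 28*c² (n(c) = 14*((c² + c²) + c) = 14*(2*c² + c) = 14*(c + 2*c²) = 14*c + 28*c²)
(-15606 + 6803)/(19603 - 3537) + n(-26) = (-15606 + 6803)/(19603 - 3537) + 14*(-26)*(1 + 2*(-26)) = -8803/16066 + 14*(-26)*(1 - 52) = -8803*1/16066 + 14*(-26)*(-51) = -8803/16066 + 18564 = 298240421/16066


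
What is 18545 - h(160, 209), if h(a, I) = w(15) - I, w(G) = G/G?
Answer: 18753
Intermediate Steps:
w(G) = 1
h(a, I) = 1 - I
18545 - h(160, 209) = 18545 - (1 - 1*209) = 18545 - (1 - 209) = 18545 - 1*(-208) = 18545 + 208 = 18753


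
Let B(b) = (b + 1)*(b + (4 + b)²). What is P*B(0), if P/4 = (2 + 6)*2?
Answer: 1024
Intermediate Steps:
P = 64 (P = 4*((2 + 6)*2) = 4*(8*2) = 4*16 = 64)
B(b) = (1 + b)*(b + (4 + b)²)
P*B(0) = 64*(16 + 0³ + 10*0² + 25*0) = 64*(16 + 0 + 10*0 + 0) = 64*(16 + 0 + 0 + 0) = 64*16 = 1024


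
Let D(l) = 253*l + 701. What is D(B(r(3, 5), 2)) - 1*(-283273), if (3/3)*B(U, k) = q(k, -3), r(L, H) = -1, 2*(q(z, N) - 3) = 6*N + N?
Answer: 564153/2 ≈ 2.8208e+5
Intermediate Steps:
q(z, N) = 3 + 7*N/2 (q(z, N) = 3 + (6*N + N)/2 = 3 + (7*N)/2 = 3 + 7*N/2)
B(U, k) = -15/2 (B(U, k) = 3 + (7/2)*(-3) = 3 - 21/2 = -15/2)
D(l) = 701 + 253*l
D(B(r(3, 5), 2)) - 1*(-283273) = (701 + 253*(-15/2)) - 1*(-283273) = (701 - 3795/2) + 283273 = -2393/2 + 283273 = 564153/2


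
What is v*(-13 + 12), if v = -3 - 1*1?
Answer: 4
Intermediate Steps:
v = -4 (v = -3 - 1 = -4)
v*(-13 + 12) = -4*(-13 + 12) = -4*(-1) = 4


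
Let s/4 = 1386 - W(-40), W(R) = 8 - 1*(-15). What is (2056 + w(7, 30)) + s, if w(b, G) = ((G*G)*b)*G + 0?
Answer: 196508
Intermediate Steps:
W(R) = 23 (W(R) = 8 + 15 = 23)
w(b, G) = b*G**3 (w(b, G) = (G**2*b)*G + 0 = (b*G**2)*G + 0 = b*G**3 + 0 = b*G**3)
s = 5452 (s = 4*(1386 - 1*23) = 4*(1386 - 23) = 4*1363 = 5452)
(2056 + w(7, 30)) + s = (2056 + 7*30**3) + 5452 = (2056 + 7*27000) + 5452 = (2056 + 189000) + 5452 = 191056 + 5452 = 196508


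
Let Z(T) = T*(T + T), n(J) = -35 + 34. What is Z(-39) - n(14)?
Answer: 3043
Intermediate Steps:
n(J) = -1
Z(T) = 2*T**2 (Z(T) = T*(2*T) = 2*T**2)
Z(-39) - n(14) = 2*(-39)**2 - 1*(-1) = 2*1521 + 1 = 3042 + 1 = 3043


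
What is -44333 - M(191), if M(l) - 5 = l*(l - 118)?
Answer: -58281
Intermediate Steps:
M(l) = 5 + l*(-118 + l) (M(l) = 5 + l*(l - 118) = 5 + l*(-118 + l))
-44333 - M(191) = -44333 - (5 + 191**2 - 118*191) = -44333 - (5 + 36481 - 22538) = -44333 - 1*13948 = -44333 - 13948 = -58281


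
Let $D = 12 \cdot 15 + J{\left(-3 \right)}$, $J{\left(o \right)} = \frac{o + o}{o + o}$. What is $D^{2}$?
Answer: $32761$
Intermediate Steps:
$J{\left(o \right)} = 1$ ($J{\left(o \right)} = \frac{2 o}{2 o} = 2 o \frac{1}{2 o} = 1$)
$D = 181$ ($D = 12 \cdot 15 + 1 = 180 + 1 = 181$)
$D^{2} = 181^{2} = 32761$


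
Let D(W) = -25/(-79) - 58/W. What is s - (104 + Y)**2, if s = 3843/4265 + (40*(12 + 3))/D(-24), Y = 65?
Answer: -313180725802/11050615 ≈ -28341.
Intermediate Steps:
D(W) = 25/79 - 58/W (D(W) = -25*(-1/79) - 58/W = 25/79 - 58/W)
s = 2435889213/11050615 (s = 3843/4265 + (40*(12 + 3))/(25/79 - 58/(-24)) = 3843*(1/4265) + (40*15)/(25/79 - 58*(-1/24)) = 3843/4265 + 600/(25/79 + 29/12) = 3843/4265 + 600/(2591/948) = 3843/4265 + 600*(948/2591) = 3843/4265 + 568800/2591 = 2435889213/11050615 ≈ 220.43)
s - (104 + Y)**2 = 2435889213/11050615 - (104 + 65)**2 = 2435889213/11050615 - 1*169**2 = 2435889213/11050615 - 1*28561 = 2435889213/11050615 - 28561 = -313180725802/11050615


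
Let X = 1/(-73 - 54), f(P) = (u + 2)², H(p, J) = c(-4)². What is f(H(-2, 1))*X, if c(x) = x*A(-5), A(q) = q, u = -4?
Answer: -4/127 ≈ -0.031496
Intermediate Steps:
c(x) = -5*x (c(x) = x*(-5) = -5*x)
H(p, J) = 400 (H(p, J) = (-5*(-4))² = 20² = 400)
f(P) = 4 (f(P) = (-4 + 2)² = (-2)² = 4)
X = -1/127 (X = 1/(-127) = -1/127 ≈ -0.0078740)
f(H(-2, 1))*X = 4*(-1/127) = -4/127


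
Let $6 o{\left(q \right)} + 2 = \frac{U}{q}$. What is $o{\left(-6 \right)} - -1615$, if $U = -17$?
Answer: $\frac{58145}{36} \approx 1615.1$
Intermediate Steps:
$o{\left(q \right)} = - \frac{1}{3} - \frac{17}{6 q}$ ($o{\left(q \right)} = - \frac{1}{3} + \frac{\left(-17\right) \frac{1}{q}}{6} = - \frac{1}{3} - \frac{17}{6 q}$)
$o{\left(-6 \right)} - -1615 = \frac{-17 - -12}{6 \left(-6\right)} - -1615 = \frac{1}{6} \left(- \frac{1}{6}\right) \left(-17 + 12\right) + 1615 = \frac{1}{6} \left(- \frac{1}{6}\right) \left(-5\right) + 1615 = \frac{5}{36} + 1615 = \frac{58145}{36}$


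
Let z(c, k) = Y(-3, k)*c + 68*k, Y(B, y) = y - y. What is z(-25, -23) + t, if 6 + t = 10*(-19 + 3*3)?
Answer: -1670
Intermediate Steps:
Y(B, y) = 0
t = -106 (t = -6 + 10*(-19 + 3*3) = -6 + 10*(-19 + 9) = -6 + 10*(-10) = -6 - 100 = -106)
z(c, k) = 68*k (z(c, k) = 0*c + 68*k = 0 + 68*k = 68*k)
z(-25, -23) + t = 68*(-23) - 106 = -1564 - 106 = -1670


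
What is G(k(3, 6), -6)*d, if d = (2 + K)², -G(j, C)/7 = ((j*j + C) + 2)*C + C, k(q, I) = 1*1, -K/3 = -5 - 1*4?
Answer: -70644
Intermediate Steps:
K = 27 (K = -3*(-5 - 1*4) = -3*(-5 - 4) = -3*(-9) = 27)
k(q, I) = 1
G(j, C) = -7*C - 7*C*(2 + C + j²) (G(j, C) = -7*(((j*j + C) + 2)*C + C) = -7*(((j² + C) + 2)*C + C) = -7*(((C + j²) + 2)*C + C) = -7*((2 + C + j²)*C + C) = -7*(C*(2 + C + j²) + C) = -7*(C + C*(2 + C + j²)) = -7*C - 7*C*(2 + C + j²))
d = 841 (d = (2 + 27)² = 29² = 841)
G(k(3, 6), -6)*d = -7*(-6)*(3 - 6 + 1²)*841 = -7*(-6)*(3 - 6 + 1)*841 = -7*(-6)*(-2)*841 = -84*841 = -70644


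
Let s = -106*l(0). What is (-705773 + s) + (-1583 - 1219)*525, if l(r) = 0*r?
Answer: -2176823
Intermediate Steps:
l(r) = 0
s = 0 (s = -106*0 = 0)
(-705773 + s) + (-1583 - 1219)*525 = (-705773 + 0) + (-1583 - 1219)*525 = -705773 - 2802*525 = -705773 - 1471050 = -2176823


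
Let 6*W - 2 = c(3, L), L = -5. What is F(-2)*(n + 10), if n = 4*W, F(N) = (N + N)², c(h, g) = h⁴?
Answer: 3136/3 ≈ 1045.3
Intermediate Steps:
W = 83/6 (W = ⅓ + (⅙)*3⁴ = ⅓ + (⅙)*81 = ⅓ + 27/2 = 83/6 ≈ 13.833)
F(N) = 4*N² (F(N) = (2*N)² = 4*N²)
n = 166/3 (n = 4*(83/6) = 166/3 ≈ 55.333)
F(-2)*(n + 10) = (4*(-2)²)*(166/3 + 10) = (4*4)*(196/3) = 16*(196/3) = 3136/3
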